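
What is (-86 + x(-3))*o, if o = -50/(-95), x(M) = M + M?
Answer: -920/19 ≈ -48.421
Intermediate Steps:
x(M) = 2*M
o = 10/19 (o = -50*(-1/95) = 10/19 ≈ 0.52632)
(-86 + x(-3))*o = (-86 + 2*(-3))*(10/19) = (-86 - 6)*(10/19) = -92*10/19 = -920/19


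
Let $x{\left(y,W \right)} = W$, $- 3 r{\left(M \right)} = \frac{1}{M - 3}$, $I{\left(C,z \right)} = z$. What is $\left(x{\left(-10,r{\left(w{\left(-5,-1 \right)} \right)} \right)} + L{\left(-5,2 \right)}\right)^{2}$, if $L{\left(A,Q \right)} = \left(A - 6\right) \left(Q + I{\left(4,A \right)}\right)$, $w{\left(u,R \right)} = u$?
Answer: $\frac{628849}{576} \approx 1091.8$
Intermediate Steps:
$L{\left(A,Q \right)} = \left(-6 + A\right) \left(A + Q\right)$ ($L{\left(A,Q \right)} = \left(A - 6\right) \left(Q + A\right) = \left(-6 + A\right) \left(A + Q\right)$)
$r{\left(M \right)} = - \frac{1}{3 \left(-3 + M\right)}$ ($r{\left(M \right)} = - \frac{1}{3 \left(M - 3\right)} = - \frac{1}{3 \left(-3 + M\right)}$)
$\left(x{\left(-10,r{\left(w{\left(-5,-1 \right)} \right)} \right)} + L{\left(-5,2 \right)}\right)^{2} = \left(- \frac{1}{-9 + 3 \left(-5\right)} - \left(-8 - 25\right)\right)^{2} = \left(- \frac{1}{-9 - 15} + \left(25 + 30 - 12 - 10\right)\right)^{2} = \left(- \frac{1}{-24} + 33\right)^{2} = \left(\left(-1\right) \left(- \frac{1}{24}\right) + 33\right)^{2} = \left(\frac{1}{24} + 33\right)^{2} = \left(\frac{793}{24}\right)^{2} = \frac{628849}{576}$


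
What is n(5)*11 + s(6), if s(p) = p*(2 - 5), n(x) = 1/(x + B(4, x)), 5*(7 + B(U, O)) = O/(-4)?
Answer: -206/9 ≈ -22.889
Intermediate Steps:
B(U, O) = -7 - O/20 (B(U, O) = -7 + (O/(-4))/5 = -7 + (O*(-¼))/5 = -7 + (-O/4)/5 = -7 - O/20)
n(x) = 1/(-7 + 19*x/20) (n(x) = 1/(x + (-7 - x/20)) = 1/(-7 + 19*x/20))
s(p) = -3*p (s(p) = p*(-3) = -3*p)
n(5)*11 + s(6) = (20/(-140 + 19*5))*11 - 3*6 = (20/(-140 + 95))*11 - 18 = (20/(-45))*11 - 18 = (20*(-1/45))*11 - 18 = -4/9*11 - 18 = -44/9 - 18 = -206/9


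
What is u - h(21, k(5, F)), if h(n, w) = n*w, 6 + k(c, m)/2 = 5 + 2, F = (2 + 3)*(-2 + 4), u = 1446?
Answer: 1404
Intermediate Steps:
F = 10 (F = 5*2 = 10)
k(c, m) = 2 (k(c, m) = -12 + 2*(5 + 2) = -12 + 2*7 = -12 + 14 = 2)
u - h(21, k(5, F)) = 1446 - 21*2 = 1446 - 1*42 = 1446 - 42 = 1404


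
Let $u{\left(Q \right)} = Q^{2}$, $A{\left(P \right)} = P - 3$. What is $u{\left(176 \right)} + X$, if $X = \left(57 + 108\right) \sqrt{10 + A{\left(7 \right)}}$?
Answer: $30976 + 165 \sqrt{14} \approx 31593.0$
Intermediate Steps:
$A{\left(P \right)} = -3 + P$ ($A{\left(P \right)} = P - 3 = -3 + P$)
$X = 165 \sqrt{14}$ ($X = \left(57 + 108\right) \sqrt{10 + \left(-3 + 7\right)} = 165 \sqrt{10 + 4} = 165 \sqrt{14} \approx 617.37$)
$u{\left(176 \right)} + X = 176^{2} + 165 \sqrt{14} = 30976 + 165 \sqrt{14}$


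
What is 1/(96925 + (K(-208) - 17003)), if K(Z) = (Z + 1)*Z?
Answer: 1/122978 ≈ 8.1315e-6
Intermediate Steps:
K(Z) = Z*(1 + Z) (K(Z) = (1 + Z)*Z = Z*(1 + Z))
1/(96925 + (K(-208) - 17003)) = 1/(96925 + (-208*(1 - 208) - 17003)) = 1/(96925 + (-208*(-207) - 17003)) = 1/(96925 + (43056 - 17003)) = 1/(96925 + 26053) = 1/122978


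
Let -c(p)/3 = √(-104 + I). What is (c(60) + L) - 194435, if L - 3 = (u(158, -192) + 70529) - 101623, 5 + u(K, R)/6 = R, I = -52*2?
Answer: -226708 - 12*I*√13 ≈ -2.2671e+5 - 43.267*I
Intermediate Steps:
I = -104
u(K, R) = -30 + 6*R
c(p) = -12*I*√13 (c(p) = -3*√(-104 - 104) = -12*I*√13)
L = -32273 (L = 3 + (((-30 + 6*(-192)) + 70529) - 101623) = 3 + (((-30 - 1152) + 70529) - 101623) = 3 + ((-1182 + 70529) - 101623) = 3 + (69347 - 101623) = 3 - 32276 = -32273)
(c(60) + L) - 194435 = (-12*I*√13 - 32273) - 194435 = (-32273 - 12*I*√13) - 194435 = -226708 - 12*I*√13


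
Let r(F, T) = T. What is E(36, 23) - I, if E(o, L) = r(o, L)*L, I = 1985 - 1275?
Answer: -181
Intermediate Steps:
I = 710
E(o, L) = L² (E(o, L) = L*L = L²)
E(36, 23) - I = 23² - 1*710 = 529 - 710 = -181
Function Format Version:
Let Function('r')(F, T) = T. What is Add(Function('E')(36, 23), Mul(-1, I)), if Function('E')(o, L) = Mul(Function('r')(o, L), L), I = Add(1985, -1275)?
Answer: -181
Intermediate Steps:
I = 710
Function('E')(o, L) = Pow(L, 2) (Function('E')(o, L) = Mul(L, L) = Pow(L, 2))
Add(Function('E')(36, 23), Mul(-1, I)) = Add(Pow(23, 2), Mul(-1, 710)) = Add(529, -710) = -181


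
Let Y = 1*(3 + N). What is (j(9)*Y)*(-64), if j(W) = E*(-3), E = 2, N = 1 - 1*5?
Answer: -384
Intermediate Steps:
N = -4 (N = 1 - 5 = -4)
Y = -1 (Y = 1*(3 - 4) = 1*(-1) = -1)
j(W) = -6 (j(W) = 2*(-3) = -6)
(j(9)*Y)*(-64) = -6*(-1)*(-64) = 6*(-64) = -384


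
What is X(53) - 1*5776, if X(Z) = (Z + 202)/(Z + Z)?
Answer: -612001/106 ≈ -5773.6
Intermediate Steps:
X(Z) = (202 + Z)/(2*Z) (X(Z) = (202 + Z)/((2*Z)) = (202 + Z)*(1/(2*Z)) = (202 + Z)/(2*Z))
X(53) - 1*5776 = (1/2)*(202 + 53)/53 - 1*5776 = (1/2)*(1/53)*255 - 5776 = 255/106 - 5776 = -612001/106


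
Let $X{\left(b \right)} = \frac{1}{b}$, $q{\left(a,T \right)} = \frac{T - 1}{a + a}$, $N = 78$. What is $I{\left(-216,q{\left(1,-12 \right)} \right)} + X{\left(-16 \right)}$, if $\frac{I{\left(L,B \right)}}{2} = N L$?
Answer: $- \frac{539137}{16} \approx -33696.0$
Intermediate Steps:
$q{\left(a,T \right)} = \frac{-1 + T}{2 a}$
$I{\left(L,B \right)} = 156 L$ ($I{\left(L,B \right)} = 2 \cdot 78 L = 156 L$)
$I{\left(-216,q{\left(1,-12 \right)} \right)} + X{\left(-16 \right)} = 156 \left(-216\right) + \frac{1}{-16} = -33696 - \frac{1}{16} = - \frac{539137}{16}$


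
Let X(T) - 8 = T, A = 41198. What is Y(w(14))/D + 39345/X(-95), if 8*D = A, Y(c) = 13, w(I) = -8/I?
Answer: -270154377/597371 ≈ -452.24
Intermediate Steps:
D = 20599/4 (D = (⅛)*41198 = 20599/4 ≈ 5149.8)
X(T) = 8 + T
Y(w(14))/D + 39345/X(-95) = 13/(20599/4) + 39345/(8 - 95) = 13*(4/20599) + 39345/(-87) = 52/20599 + 39345*(-1/87) = 52/20599 - 13115/29 = -270154377/597371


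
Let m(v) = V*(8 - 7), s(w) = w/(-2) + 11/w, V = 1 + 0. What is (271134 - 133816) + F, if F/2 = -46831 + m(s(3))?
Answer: 43658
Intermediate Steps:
V = 1
s(w) = 11/w - w/2 (s(w) = w*(-½) + 11/w = -w/2 + 11/w = 11/w - w/2)
m(v) = 1 (m(v) = 1*(8 - 7) = 1*1 = 1)
F = -93660 (F = 2*(-46831 + 1) = 2*(-46830) = -93660)
(271134 - 133816) + F = (271134 - 133816) - 93660 = 137318 - 93660 = 43658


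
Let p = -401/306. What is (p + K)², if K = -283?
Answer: 7568826001/93636 ≈ 80832.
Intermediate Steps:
p = -401/306 (p = -401*1/306 = -401/306 ≈ -1.3105)
(p + K)² = (-401/306 - 283)² = (-86999/306)² = 7568826001/93636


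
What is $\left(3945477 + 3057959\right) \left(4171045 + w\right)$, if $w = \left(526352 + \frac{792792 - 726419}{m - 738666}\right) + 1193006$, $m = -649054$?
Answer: $\frac{14311924136934182033}{346930} \approx 4.1253 \cdot 10^{13}$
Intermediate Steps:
$w = \frac{2385987417387}{1387720}$ ($w = \left(526352 + \frac{792792 - 726419}{-649054 - 738666}\right) + 1193006 = \left(526352 + \frac{66373}{-1387720}\right) + 1193006 = \left(526352 + 66373 \left(- \frac{1}{1387720}\right)\right) + 1193006 = \left(526352 - \frac{66373}{1387720}\right) + 1193006 = \frac{730429131067}{1387720} + 1193006 = \frac{2385987417387}{1387720} \approx 1.7194 \cdot 10^{6}$)
$\left(3945477 + 3057959\right) \left(4171045 + w\right) = \left(3945477 + 3057959\right) \left(4171045 + \frac{2385987417387}{1387720}\right) = 7003436 \cdot \frac{8174229984787}{1387720} = \frac{14311924136934182033}{346930}$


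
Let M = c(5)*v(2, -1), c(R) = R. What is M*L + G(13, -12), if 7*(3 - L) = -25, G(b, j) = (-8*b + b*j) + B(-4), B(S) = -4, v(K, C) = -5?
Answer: -2998/7 ≈ -428.29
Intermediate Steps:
G(b, j) = -4 - 8*b + b*j (G(b, j) = (-8*b + b*j) - 4 = -4 - 8*b + b*j)
M = -25 (M = 5*(-5) = -25)
L = 46/7 (L = 3 - ⅐*(-25) = 3 + 25/7 = 46/7 ≈ 6.5714)
M*L + G(13, -12) = -25*46/7 + (-4 - 8*13 + 13*(-12)) = -1150/7 + (-4 - 104 - 156) = -1150/7 - 264 = -2998/7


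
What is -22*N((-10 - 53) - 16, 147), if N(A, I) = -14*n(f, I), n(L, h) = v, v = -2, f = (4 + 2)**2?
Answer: -616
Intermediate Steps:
f = 36 (f = 6**2 = 36)
n(L, h) = -2
N(A, I) = 28 (N(A, I) = -14*(-2) = 28)
-22*N((-10 - 53) - 16, 147) = -22*28 = -616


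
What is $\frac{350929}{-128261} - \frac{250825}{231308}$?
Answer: $- \frac{16191964351}{4238256484} \approx -3.8204$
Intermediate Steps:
$\frac{350929}{-128261} - \frac{250825}{231308} = 350929 \left(- \frac{1}{128261}\right) - \frac{250825}{231308} = - \frac{350929}{128261} - \frac{250825}{231308} = - \frac{16191964351}{4238256484}$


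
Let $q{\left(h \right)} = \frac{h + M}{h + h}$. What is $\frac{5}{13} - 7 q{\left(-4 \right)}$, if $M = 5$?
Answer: $\frac{131}{104} \approx 1.2596$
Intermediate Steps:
$q{\left(h \right)} = \frac{5 + h}{2 h}$ ($q{\left(h \right)} = \frac{h + 5}{h + h} = \frac{5 + h}{2 h}$)
$\frac{5}{13} - 7 q{\left(-4 \right)} = \frac{5}{13} - 7 \frac{5 - 4}{2 \left(-4\right)} = 5 \cdot \frac{1}{13} - 7 \cdot \frac{1}{2} \left(- \frac{1}{4}\right) 1 = \frac{5}{13} - - \frac{7}{8} = \frac{5}{13} + \frac{7}{8} = \frac{131}{104}$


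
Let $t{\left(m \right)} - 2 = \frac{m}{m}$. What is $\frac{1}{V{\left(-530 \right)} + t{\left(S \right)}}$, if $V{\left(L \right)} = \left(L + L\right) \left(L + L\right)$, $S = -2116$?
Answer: $\frac{1}{1123603} \approx 8.8999 \cdot 10^{-7}$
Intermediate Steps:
$t{\left(m \right)} = 3$ ($t{\left(m \right)} = 2 + \frac{m}{m} = 2 + 1 = 3$)
$V{\left(L \right)} = 4 L^{2}$ ($V{\left(L \right)} = 2 L 2 L = 4 L^{2}$)
$\frac{1}{V{\left(-530 \right)} + t{\left(S \right)}} = \frac{1}{4 \left(-530\right)^{2} + 3} = \frac{1}{4 \cdot 280900 + 3} = \frac{1}{1123600 + 3} = \frac{1}{1123603}$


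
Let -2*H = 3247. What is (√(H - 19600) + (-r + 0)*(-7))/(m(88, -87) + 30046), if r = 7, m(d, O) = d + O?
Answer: 49/30047 + I*√84894/60094 ≈ 0.0016308 + 0.0048485*I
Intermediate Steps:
H = -3247/2 (H = -½*3247 = -3247/2 ≈ -1623.5)
m(d, O) = O + d
(√(H - 19600) + (-r + 0)*(-7))/(m(88, -87) + 30046) = (√(-3247/2 - 19600) + (-1*7 + 0)*(-7))/((-87 + 88) + 30046) = (√(-42447/2) + (-7 + 0)*(-7))/(1 + 30046) = (I*√84894/2 - 7*(-7))/30047 = (I*√84894/2 + 49)*(1/30047) = (49 + I*√84894/2)*(1/30047) = 49/30047 + I*√84894/60094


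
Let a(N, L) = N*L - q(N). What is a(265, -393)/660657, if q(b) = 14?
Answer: -104159/660657 ≈ -0.15766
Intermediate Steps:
a(N, L) = -14 + L*N (a(N, L) = N*L - 1*14 = L*N - 14 = -14 + L*N)
a(265, -393)/660657 = (-14 - 393*265)/660657 = (-14 - 104145)*(1/660657) = -104159*1/660657 = -104159/660657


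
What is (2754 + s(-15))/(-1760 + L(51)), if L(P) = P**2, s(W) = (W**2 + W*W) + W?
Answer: 3189/841 ≈ 3.7919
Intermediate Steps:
s(W) = W + 2*W**2 (s(W) = (W**2 + W**2) + W = 2*W**2 + W = W + 2*W**2)
(2754 + s(-15))/(-1760 + L(51)) = (2754 - 15*(1 + 2*(-15)))/(-1760 + 51**2) = (2754 - 15*(1 - 30))/(-1760 + 2601) = (2754 - 15*(-29))/841 = (2754 + 435)*(1/841) = 3189*(1/841) = 3189/841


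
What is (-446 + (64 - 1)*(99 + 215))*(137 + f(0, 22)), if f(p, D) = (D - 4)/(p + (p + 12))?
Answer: 2678036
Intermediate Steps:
f(p, D) = (-4 + D)/(12 + 2*p) (f(p, D) = (-4 + D)/(p + (12 + p)) = (-4 + D)/(12 + 2*p))
(-446 + (64 - 1)*(99 + 215))*(137 + f(0, 22)) = (-446 + (64 - 1)*(99 + 215))*(137 + (-4 + 22)/(2*(6 + 0))) = (-446 + 63*314)*(137 + (1/2)*18/6) = (-446 + 19782)*(137 + (1/2)*(1/6)*18) = 19336*(137 + 3/2) = 19336*(277/2) = 2678036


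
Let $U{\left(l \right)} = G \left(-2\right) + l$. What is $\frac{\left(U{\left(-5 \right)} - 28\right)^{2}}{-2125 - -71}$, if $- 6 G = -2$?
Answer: $- \frac{10201}{18486} \approx -0.55182$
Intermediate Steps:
$G = \frac{1}{3}$ ($G = \left(- \frac{1}{6}\right) \left(-2\right) = \frac{1}{3} \approx 0.33333$)
$U{\left(l \right)} = - \frac{2}{3} + l$ ($U{\left(l \right)} = \frac{1}{3} \left(-2\right) + l = - \frac{2}{3} + l$)
$\frac{\left(U{\left(-5 \right)} - 28\right)^{2}}{-2125 - -71} = \frac{\left(\left(- \frac{2}{3} - 5\right) - 28\right)^{2}}{-2125 - -71} = \frac{\left(- \frac{17}{3} - 28\right)^{2}}{-2125 + 71} = \frac{\left(- \frac{101}{3}\right)^{2}}{-2054} = \frac{10201}{9} \left(- \frac{1}{2054}\right) = - \frac{10201}{18486}$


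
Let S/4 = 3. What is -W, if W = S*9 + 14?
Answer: -122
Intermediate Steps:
S = 12 (S = 4*3 = 12)
W = 122 (W = 12*9 + 14 = 108 + 14 = 122)
-W = -1*122 = -122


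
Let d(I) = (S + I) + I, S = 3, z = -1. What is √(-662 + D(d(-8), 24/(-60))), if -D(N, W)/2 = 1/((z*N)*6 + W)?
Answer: I*√24916002/194 ≈ 25.73*I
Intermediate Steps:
d(I) = 3 + 2*I (d(I) = (3 + I) + I = 3 + 2*I)
D(N, W) = -2/(W - 6*N) (D(N, W) = -2/(-N*6 + W) = -2/(-6*N + W) = -2/(W - 6*N))
√(-662 + D(d(-8), 24/(-60))) = √(-662 + 2/(-24/(-60) + 6*(3 + 2*(-8)))) = √(-662 + 2/(-24*(-1)/60 + 6*(3 - 16))) = √(-662 + 2/(-1*(-⅖) + 6*(-13))) = √(-662 + 2/(⅖ - 78)) = √(-662 + 2/(-388/5)) = √(-662 + 2*(-5/388)) = √(-662 - 5/194) = √(-128433/194) = I*√24916002/194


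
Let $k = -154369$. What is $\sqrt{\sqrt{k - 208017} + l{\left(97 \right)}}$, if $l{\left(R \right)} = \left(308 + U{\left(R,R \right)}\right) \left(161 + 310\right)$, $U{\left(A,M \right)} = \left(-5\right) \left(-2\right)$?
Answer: $\sqrt{149778 + i \sqrt{362386}} \approx 387.01 + 0.7777 i$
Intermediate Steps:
$U{\left(A,M \right)} = 10$
$l{\left(R \right)} = 149778$ ($l{\left(R \right)} = \left(308 + 10\right) \left(161 + 310\right) = 318 \cdot 471 = 149778$)
$\sqrt{\sqrt{k - 208017} + l{\left(97 \right)}} = \sqrt{\sqrt{-154369 - 208017} + 149778} = \sqrt{\sqrt{-362386} + 149778} = \sqrt{i \sqrt{362386} + 149778} = \sqrt{149778 + i \sqrt{362386}}$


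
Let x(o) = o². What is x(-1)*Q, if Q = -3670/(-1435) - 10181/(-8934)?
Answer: 9479503/2564058 ≈ 3.6971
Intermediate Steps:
Q = 9479503/2564058 (Q = -3670*(-1/1435) - 10181*(-1/8934) = 734/287 + 10181/8934 = 9479503/2564058 ≈ 3.6971)
x(-1)*Q = (-1)²*(9479503/2564058) = 1*(9479503/2564058) = 9479503/2564058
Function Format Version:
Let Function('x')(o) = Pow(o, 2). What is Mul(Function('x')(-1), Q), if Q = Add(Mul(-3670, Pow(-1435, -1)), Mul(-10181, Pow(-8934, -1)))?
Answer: Rational(9479503, 2564058) ≈ 3.6971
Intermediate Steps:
Q = Rational(9479503, 2564058) (Q = Add(Mul(-3670, Rational(-1, 1435)), Mul(-10181, Rational(-1, 8934))) = Add(Rational(734, 287), Rational(10181, 8934)) = Rational(9479503, 2564058) ≈ 3.6971)
Mul(Function('x')(-1), Q) = Mul(Pow(-1, 2), Rational(9479503, 2564058)) = Mul(1, Rational(9479503, 2564058)) = Rational(9479503, 2564058)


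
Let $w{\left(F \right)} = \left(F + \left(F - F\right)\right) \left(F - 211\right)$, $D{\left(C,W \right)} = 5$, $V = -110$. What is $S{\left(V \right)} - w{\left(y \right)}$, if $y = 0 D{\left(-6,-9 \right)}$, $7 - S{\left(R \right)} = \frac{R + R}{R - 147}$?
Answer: $\frac{1579}{257} \approx 6.144$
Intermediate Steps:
$S{\left(R \right)} = 7 - \frac{2 R}{-147 + R}$ ($S{\left(R \right)} = 7 - \frac{R + R}{R - 147} = 7 - \frac{2 R}{-147 + R}$)
$y = 0$ ($y = 0 \cdot 5 = 0$)
$w{\left(F \right)} = F \left(-211 + F\right)$ ($w{\left(F \right)} = \left(F + 0\right) \left(-211 + F\right) = F \left(-211 + F\right)$)
$S{\left(V \right)} - w{\left(y \right)} = \frac{-1029 + 5 \left(-110\right)}{-147 - 110} - 0 \left(-211 + 0\right) = \frac{-1029 - 550}{-257} - 0 \left(-211\right) = \left(- \frac{1}{257}\right) \left(-1579\right) - 0 = \frac{1579}{257} + 0 = \frac{1579}{257}$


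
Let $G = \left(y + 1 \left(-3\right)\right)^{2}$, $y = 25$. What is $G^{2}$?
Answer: $234256$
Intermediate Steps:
$G = 484$ ($G = \left(25 + 1 \left(-3\right)\right)^{2} = \left(25 - 3\right)^{2} = 22^{2} = 484$)
$G^{2} = 484^{2} = 234256$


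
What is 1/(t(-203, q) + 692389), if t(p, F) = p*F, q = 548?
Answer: 1/581145 ≈ 1.7207e-6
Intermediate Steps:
t(p, F) = F*p
1/(t(-203, q) + 692389) = 1/(548*(-203) + 692389) = 1/(-111244 + 692389) = 1/581145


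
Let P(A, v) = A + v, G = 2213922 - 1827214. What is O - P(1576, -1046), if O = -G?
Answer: -387238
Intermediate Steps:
G = 386708
O = -386708 (O = -1*386708 = -386708)
O - P(1576, -1046) = -386708 - (1576 - 1046) = -386708 - 1*530 = -386708 - 530 = -387238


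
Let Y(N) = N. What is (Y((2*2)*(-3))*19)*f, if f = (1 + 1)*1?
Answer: -456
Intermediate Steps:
f = 2 (f = 2*1 = 2)
(Y((2*2)*(-3))*19)*f = (((2*2)*(-3))*19)*2 = ((4*(-3))*19)*2 = -12*19*2 = -228*2 = -456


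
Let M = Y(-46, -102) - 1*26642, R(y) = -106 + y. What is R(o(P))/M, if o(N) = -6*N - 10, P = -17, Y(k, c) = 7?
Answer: 2/3805 ≈ 0.00052562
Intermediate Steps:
o(N) = -10 - 6*N
M = -26635 (M = 7 - 1*26642 = 7 - 26642 = -26635)
R(o(P))/M = (-106 + (-10 - 6*(-17)))/(-26635) = (-106 + (-10 + 102))*(-1/26635) = (-106 + 92)*(-1/26635) = -14*(-1/26635) = 2/3805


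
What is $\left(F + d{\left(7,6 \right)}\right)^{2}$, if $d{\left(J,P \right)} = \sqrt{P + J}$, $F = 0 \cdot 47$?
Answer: $13$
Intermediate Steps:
$F = 0$
$d{\left(J,P \right)} = \sqrt{J + P}$
$\left(F + d{\left(7,6 \right)}\right)^{2} = \left(0 + \sqrt{7 + 6}\right)^{2} = \left(0 + \sqrt{13}\right)^{2} = \left(\sqrt{13}\right)^{2} = 13$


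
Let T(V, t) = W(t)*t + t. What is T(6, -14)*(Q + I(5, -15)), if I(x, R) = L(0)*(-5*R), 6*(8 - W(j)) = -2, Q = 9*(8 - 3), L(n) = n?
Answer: -5880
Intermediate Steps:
Q = 45 (Q = 9*5 = 45)
W(j) = 25/3 (W(j) = 8 - ⅙*(-2) = 8 + ⅓ = 25/3)
I(x, R) = 0 (I(x, R) = 0*(-5*R) = 0)
T(V, t) = 28*t/3 (T(V, t) = 25*t/3 + t = 28*t/3)
T(6, -14)*(Q + I(5, -15)) = ((28/3)*(-14))*(45 + 0) = -392/3*45 = -5880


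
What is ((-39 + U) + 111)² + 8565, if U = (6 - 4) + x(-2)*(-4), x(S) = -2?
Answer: 15289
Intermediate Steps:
U = 10 (U = (6 - 4) - 2*(-4) = 2 + 8 = 10)
((-39 + U) + 111)² + 8565 = ((-39 + 10) + 111)² + 8565 = (-29 + 111)² + 8565 = 82² + 8565 = 6724 + 8565 = 15289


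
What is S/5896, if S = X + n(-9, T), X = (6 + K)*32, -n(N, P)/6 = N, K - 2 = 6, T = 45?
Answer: 251/2948 ≈ 0.085142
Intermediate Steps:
K = 8 (K = 2 + 6 = 8)
n(N, P) = -6*N
X = 448 (X = (6 + 8)*32 = 14*32 = 448)
S = 502 (S = 448 - 6*(-9) = 448 + 54 = 502)
S/5896 = 502/5896 = 502*(1/5896) = 251/2948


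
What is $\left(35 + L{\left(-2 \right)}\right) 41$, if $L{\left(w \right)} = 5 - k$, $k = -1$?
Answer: $1681$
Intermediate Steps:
$L{\left(w \right)} = 6$ ($L{\left(w \right)} = 5 - -1 = 5 + 1 = 6$)
$\left(35 + L{\left(-2 \right)}\right) 41 = \left(35 + 6\right) 41 = 41 \cdot 41 = 1681$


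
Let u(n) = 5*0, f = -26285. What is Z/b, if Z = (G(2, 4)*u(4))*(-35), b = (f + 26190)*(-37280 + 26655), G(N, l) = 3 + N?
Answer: 0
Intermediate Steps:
u(n) = 0
b = 1009375 (b = (-26285 + 26190)*(-37280 + 26655) = -95*(-10625) = 1009375)
Z = 0 (Z = ((3 + 2)*0)*(-35) = (5*0)*(-35) = 0*(-35) = 0)
Z/b = 0/1009375 = 0*(1/1009375) = 0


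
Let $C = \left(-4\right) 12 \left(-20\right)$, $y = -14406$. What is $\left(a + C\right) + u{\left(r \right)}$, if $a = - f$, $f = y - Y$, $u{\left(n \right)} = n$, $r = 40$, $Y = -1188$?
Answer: $14218$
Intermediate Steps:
$C = 960$ ($C = \left(-48\right) \left(-20\right) = 960$)
$f = -13218$ ($f = -14406 - -1188 = -14406 + 1188 = -13218$)
$a = 13218$ ($a = \left(-1\right) \left(-13218\right) = 13218$)
$\left(a + C\right) + u{\left(r \right)} = \left(13218 + 960\right) + 40 = 14178 + 40 = 14218$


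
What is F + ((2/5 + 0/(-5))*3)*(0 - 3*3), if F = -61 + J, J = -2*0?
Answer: -359/5 ≈ -71.800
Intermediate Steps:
J = 0
F = -61 (F = -61 + 0 = -61)
F + ((2/5 + 0/(-5))*3)*(0 - 3*3) = -61 + ((2/5 + 0/(-5))*3)*(0 - 3*3) = -61 + ((2*(⅕) + 0*(-⅕))*3)*(0 - 9) = -61 + ((⅖ + 0)*3)*(-9) = -61 + ((⅖)*3)*(-9) = -61 + (6/5)*(-9) = -61 - 54/5 = -359/5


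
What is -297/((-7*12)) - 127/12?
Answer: -148/21 ≈ -7.0476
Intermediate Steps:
-297/((-7*12)) - 127/12 = -297/(-84) - 127*1/12 = -297*(-1/84) - 127/12 = 99/28 - 127/12 = -148/21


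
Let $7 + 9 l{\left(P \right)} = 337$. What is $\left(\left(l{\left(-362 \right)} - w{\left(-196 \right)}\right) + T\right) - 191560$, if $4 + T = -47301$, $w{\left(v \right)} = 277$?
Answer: $- \frac{717316}{3} \approx -2.3911 \cdot 10^{5}$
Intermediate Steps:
$l{\left(P \right)} = \frac{110}{3}$ ($l{\left(P \right)} = - \frac{7}{9} + \frac{1}{9} \cdot 337 = - \frac{7}{9} + \frac{337}{9} = \frac{110}{3}$)
$T = -47305$ ($T = -4 - 47301 = -47305$)
$\left(\left(l{\left(-362 \right)} - w{\left(-196 \right)}\right) + T\right) - 191560 = \left(\left(\frac{110}{3} - 277\right) - 47305\right) - 191560 = \left(- \frac{721}{3} - 47305\right) - 191560 = - \frac{142636}{3} - 191560 = - \frac{717316}{3}$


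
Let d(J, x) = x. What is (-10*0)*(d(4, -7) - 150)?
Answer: 0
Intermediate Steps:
(-10*0)*(d(4, -7) - 150) = (-10*0)*(-7 - 150) = 0*(-157) = 0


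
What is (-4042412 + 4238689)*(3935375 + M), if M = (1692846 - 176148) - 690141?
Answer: 934657727164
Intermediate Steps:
M = 826557 (M = 1516698 - 690141 = 826557)
(-4042412 + 4238689)*(3935375 + M) = (-4042412 + 4238689)*(3935375 + 826557) = 196277*4761932 = 934657727164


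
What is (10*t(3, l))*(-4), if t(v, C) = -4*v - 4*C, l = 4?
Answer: 1120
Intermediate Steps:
t(v, C) = -4*C - 4*v
(10*t(3, l))*(-4) = (10*(-4*4 - 4*3))*(-4) = (10*(-16 - 12))*(-4) = (10*(-28))*(-4) = -280*(-4) = 1120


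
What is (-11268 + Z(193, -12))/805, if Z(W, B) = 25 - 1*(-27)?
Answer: -11216/805 ≈ -13.933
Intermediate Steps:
Z(W, B) = 52 (Z(W, B) = 25 + 27 = 52)
(-11268 + Z(193, -12))/805 = (-11268 + 52)/805 = -11216*1/805 = -11216/805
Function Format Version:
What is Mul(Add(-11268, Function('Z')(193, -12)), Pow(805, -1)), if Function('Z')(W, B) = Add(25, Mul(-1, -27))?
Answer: Rational(-11216, 805) ≈ -13.933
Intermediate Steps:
Function('Z')(W, B) = 52 (Function('Z')(W, B) = Add(25, 27) = 52)
Mul(Add(-11268, Function('Z')(193, -12)), Pow(805, -1)) = Mul(Add(-11268, 52), Pow(805, -1)) = Mul(-11216, Rational(1, 805)) = Rational(-11216, 805)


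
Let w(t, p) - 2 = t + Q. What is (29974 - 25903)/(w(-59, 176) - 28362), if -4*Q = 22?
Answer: -8142/56849 ≈ -0.14322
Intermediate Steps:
Q = -11/2 (Q = -1/4*22 = -11/2 ≈ -5.5000)
w(t, p) = -7/2 + t (w(t, p) = 2 + (t - 11/2) = 2 + (-11/2 + t) = -7/2 + t)
(29974 - 25903)/(w(-59, 176) - 28362) = (29974 - 25903)/((-7/2 - 59) - 28362) = 4071/(-125/2 - 28362) = 4071/(-56849/2) = 4071*(-2/56849) = -8142/56849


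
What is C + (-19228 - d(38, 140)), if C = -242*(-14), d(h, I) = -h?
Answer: -15802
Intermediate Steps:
C = 3388
C + (-19228 - d(38, 140)) = 3388 + (-19228 - (-1)*38) = 3388 + (-19228 - 1*(-38)) = 3388 + (-19228 + 38) = 3388 - 19190 = -15802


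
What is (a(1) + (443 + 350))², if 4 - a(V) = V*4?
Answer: 628849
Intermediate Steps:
a(V) = 4 - 4*V (a(V) = 4 - V*4 = 4 - 4*V)
(a(1) + (443 + 350))² = ((4 - 4*1) + (443 + 350))² = ((4 - 4) + 793)² = (0 + 793)² = 793² = 628849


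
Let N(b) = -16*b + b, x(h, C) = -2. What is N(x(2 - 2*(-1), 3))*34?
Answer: 1020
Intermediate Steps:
N(b) = -15*b
N(x(2 - 2*(-1), 3))*34 = -15*(-2)*34 = 30*34 = 1020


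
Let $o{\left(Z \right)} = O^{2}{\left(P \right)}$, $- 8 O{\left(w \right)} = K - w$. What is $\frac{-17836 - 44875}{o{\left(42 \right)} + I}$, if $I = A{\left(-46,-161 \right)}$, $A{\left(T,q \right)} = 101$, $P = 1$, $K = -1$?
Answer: $- \frac{91216}{147} \approx -620.52$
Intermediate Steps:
$O{\left(w \right)} = \frac{1}{8} + \frac{w}{8}$ ($O{\left(w \right)} = - \frac{-1 - w}{8} = \frac{1}{8} + \frac{w}{8}$)
$I = 101$
$o{\left(Z \right)} = \frac{1}{16}$ ($o{\left(Z \right)} = \left(\frac{1}{8} + \frac{1}{8} \cdot 1\right)^{2} = \left(\frac{1}{8} + \frac{1}{8}\right)^{2} = \left(\frac{1}{4}\right)^{2} = \frac{1}{16}$)
$\frac{-17836 - 44875}{o{\left(42 \right)} + I} = \frac{-17836 - 44875}{\frac{1}{16} + 101} = - \frac{62711}{\frac{1617}{16}} = \left(-62711\right) \frac{16}{1617} = - \frac{91216}{147}$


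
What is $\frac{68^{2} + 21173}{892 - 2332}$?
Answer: $- \frac{8599}{480} \approx -17.915$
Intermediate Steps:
$\frac{68^{2} + 21173}{892 - 2332} = \frac{4624 + 21173}{-1440} = 25797 \left(- \frac{1}{1440}\right) = - \frac{8599}{480}$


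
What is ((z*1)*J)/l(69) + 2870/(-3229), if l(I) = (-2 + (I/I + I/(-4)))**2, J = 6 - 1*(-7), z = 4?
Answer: -12607702/17207341 ≈ -0.73269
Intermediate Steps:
J = 13 (J = 6 + 7 = 13)
l(I) = (-1 - I/4)**2 (l(I) = (-2 + (1 + I*(-1/4)))**2 = (-2 + (1 - I/4))**2 = (-1 - I/4)**2)
((z*1)*J)/l(69) + 2870/(-3229) = ((4*1)*13)/(((4 + 69)**2/16)) + 2870/(-3229) = (4*13)/(((1/16)*73**2)) + 2870*(-1/3229) = 52/(((1/16)*5329)) - 2870/3229 = 52/(5329/16) - 2870/3229 = 52*(16/5329) - 2870/3229 = 832/5329 - 2870/3229 = -12607702/17207341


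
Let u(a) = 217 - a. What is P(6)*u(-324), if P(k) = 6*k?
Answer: 19476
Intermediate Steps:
P(6)*u(-324) = (6*6)*(217 - 1*(-324)) = 36*(217 + 324) = 36*541 = 19476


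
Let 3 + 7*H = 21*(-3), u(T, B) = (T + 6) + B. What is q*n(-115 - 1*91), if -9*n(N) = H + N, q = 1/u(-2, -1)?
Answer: 1508/189 ≈ 7.9788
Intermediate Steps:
u(T, B) = 6 + B + T (u(T, B) = (6 + T) + B = 6 + B + T)
H = -66/7 (H = -3/7 + (21*(-3))/7 = -3/7 + (⅐)*(-63) = -3/7 - 9 = -66/7 ≈ -9.4286)
q = ⅓ (q = 1/(6 - 1 - 2) = 1/3 = ⅓ ≈ 0.33333)
n(N) = 22/21 - N/9 (n(N) = -(-66/7 + N)/9 = 22/21 - N/9)
q*n(-115 - 1*91) = (22/21 - (-115 - 1*91)/9)/3 = (22/21 - (-115 - 91)/9)/3 = (22/21 - ⅑*(-206))/3 = (22/21 + 206/9)/3 = (⅓)*(1508/63) = 1508/189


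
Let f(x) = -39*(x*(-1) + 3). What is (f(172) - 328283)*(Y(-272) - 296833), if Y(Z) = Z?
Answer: 95576301660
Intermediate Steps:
f(x) = -117 + 39*x (f(x) = -39*(-x + 3) = -39*(3 - x) = -117 + 39*x)
(f(172) - 328283)*(Y(-272) - 296833) = ((-117 + 39*172) - 328283)*(-272 - 296833) = ((-117 + 6708) - 328283)*(-297105) = (6591 - 328283)*(-297105) = -321692*(-297105) = 95576301660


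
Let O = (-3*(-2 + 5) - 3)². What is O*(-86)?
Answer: -12384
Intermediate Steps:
O = 144 (O = (-3*3 - 3)² = (-9 - 3)² = (-12)² = 144)
O*(-86) = 144*(-86) = -12384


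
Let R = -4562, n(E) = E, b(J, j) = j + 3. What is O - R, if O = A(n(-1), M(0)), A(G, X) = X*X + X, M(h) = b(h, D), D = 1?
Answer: 4582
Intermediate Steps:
b(J, j) = 3 + j
M(h) = 4 (M(h) = 3 + 1 = 4)
A(G, X) = X + X**2 (A(G, X) = X**2 + X = X + X**2)
O = 20 (O = 4*(1 + 4) = 4*5 = 20)
O - R = 20 - 1*(-4562) = 20 + 4562 = 4582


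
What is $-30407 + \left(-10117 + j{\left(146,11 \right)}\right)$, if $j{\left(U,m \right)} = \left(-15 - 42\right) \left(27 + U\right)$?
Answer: $-50385$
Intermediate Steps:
$j{\left(U,m \right)} = -1539 - 57 U$ ($j{\left(U,m \right)} = - 57 \left(27 + U\right) = -1539 - 57 U$)
$-30407 + \left(-10117 + j{\left(146,11 \right)}\right) = -30407 - 19978 = -50385$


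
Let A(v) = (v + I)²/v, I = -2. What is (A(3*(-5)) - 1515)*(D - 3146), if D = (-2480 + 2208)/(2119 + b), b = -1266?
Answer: 12353040668/2559 ≈ 4.8273e+6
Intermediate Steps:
D = -272/853 (D = (-2480 + 2208)/(2119 - 1266) = -272/853 ≈ -0.31887)
A(v) = (-2 + v)²/v (A(v) = (v - 2)²/v = (-2 + v)²/v)
(A(3*(-5)) - 1515)*(D - 3146) = ((-2 + 3*(-5))²/((3*(-5))) - 1515)*(-272/853 - 3146) = ((-2 - 15)²/(-15) - 1515)*(-2683810/853) = (-1/15*(-17)² - 1515)*(-2683810/853) = (-1/15*289 - 1515)*(-2683810/853) = (-289/15 - 1515)*(-2683810/853) = -23014/15*(-2683810/853) = 12353040668/2559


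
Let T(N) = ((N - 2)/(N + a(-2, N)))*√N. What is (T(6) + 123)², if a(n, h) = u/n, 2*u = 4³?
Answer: 378249/25 - 492*√6/5 ≈ 14889.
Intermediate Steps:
u = 32 (u = (½)*4³ = (½)*64 = 32)
a(n, h) = 32/n
T(N) = √N*(-2 + N)/(-16 + N) (T(N) = ((N - 2)/(N + 32/(-2)))*√N = ((-2 + N)/(N + 32*(-½)))*√N = ((-2 + N)/(N - 16))*√N = ((-2 + N)/(-16 + N))*√N = √N*(-2 + N)/(-16 + N))
(T(6) + 123)² = (√6*(-2 + 6)/(-16 + 6) + 123)² = (√6*4/(-10) + 123)² = (√6*(-⅒)*4 + 123)² = (-2*√6/5 + 123)² = (123 - 2*√6/5)²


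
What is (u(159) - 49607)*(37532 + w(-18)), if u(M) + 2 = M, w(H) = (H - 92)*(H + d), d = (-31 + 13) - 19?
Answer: -2155129900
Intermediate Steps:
d = -37 (d = -18 - 19 = -37)
w(H) = (-92 + H)*(-37 + H) (w(H) = (H - 92)*(H - 37) = (-92 + H)*(-37 + H))
u(M) = -2 + M
(u(159) - 49607)*(37532 + w(-18)) = ((-2 + 159) - 49607)*(37532 + (3404 + (-18)² - 129*(-18))) = (157 - 49607)*(37532 + (3404 + 324 + 2322)) = -49450*(37532 + 6050) = -49450*43582 = -2155129900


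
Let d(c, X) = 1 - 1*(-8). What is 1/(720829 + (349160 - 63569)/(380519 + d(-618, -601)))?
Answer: 380528/274295903303 ≈ 1.3873e-6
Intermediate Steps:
d(c, X) = 9 (d(c, X) = 1 + 8 = 9)
1/(720829 + (349160 - 63569)/(380519 + d(-618, -601))) = 1/(720829 + (349160 - 63569)/(380519 + 9)) = 1/(720829 + 285591/380528) = 1/(274295903303/380528) = 380528/274295903303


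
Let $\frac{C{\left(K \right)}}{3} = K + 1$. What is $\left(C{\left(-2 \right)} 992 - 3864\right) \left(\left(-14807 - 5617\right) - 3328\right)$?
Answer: $162463680$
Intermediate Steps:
$C{\left(K \right)} = 3 + 3 K$ ($C{\left(K \right)} = 3 \left(K + 1\right) = 3 \left(1 + K\right) = 3 + 3 K$)
$\left(C{\left(-2 \right)} 992 - 3864\right) \left(\left(-14807 - 5617\right) - 3328\right) = \left(\left(3 + 3 \left(-2\right)\right) 992 - 3864\right) \left(\left(-14807 - 5617\right) - 3328\right) = \left(\left(3 - 6\right) 992 - 3864\right) \left(-20424 - 3328\right) = \left(\left(-3\right) 992 - 3864\right) \left(-23752\right) = \left(-2976 - 3864\right) \left(-23752\right) = \left(-6840\right) \left(-23752\right) = 162463680$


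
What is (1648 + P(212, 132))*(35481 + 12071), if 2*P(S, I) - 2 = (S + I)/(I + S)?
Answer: 78437024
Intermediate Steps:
P(S, I) = 3/2 (P(S, I) = 1 + ((S + I)/(I + S))/2 = 1 + ((I + S)/(I + S))/2 = 1 + (1/2)*1 = 1 + 1/2 = 3/2)
(1648 + P(212, 132))*(35481 + 12071) = (1648 + 3/2)*(35481 + 12071) = (3299/2)*47552 = 78437024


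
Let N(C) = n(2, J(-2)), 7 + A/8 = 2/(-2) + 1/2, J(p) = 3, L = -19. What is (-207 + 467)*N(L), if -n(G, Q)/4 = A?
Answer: 62400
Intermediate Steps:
A = -60 (A = -56 + 8*(2/(-2) + 1/2) = -56 + 8*(2*(-½) + 1*(½)) = -56 + 8*(-1 + ½) = -56 + 8*(-½) = -56 - 4 = -60)
n(G, Q) = 240 (n(G, Q) = -4*(-60) = 240)
N(C) = 240
(-207 + 467)*N(L) = (-207 + 467)*240 = 260*240 = 62400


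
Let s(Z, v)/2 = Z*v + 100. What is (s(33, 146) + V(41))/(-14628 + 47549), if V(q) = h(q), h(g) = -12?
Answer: 9824/32921 ≈ 0.29841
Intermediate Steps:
s(Z, v) = 200 + 2*Z*v (s(Z, v) = 2*(Z*v + 100) = 2*(100 + Z*v) = 200 + 2*Z*v)
V(q) = -12
(s(33, 146) + V(41))/(-14628 + 47549) = ((200 + 2*33*146) - 12)/(-14628 + 47549) = ((200 + 9636) - 12)/32921 = (9836 - 12)*(1/32921) = 9824*(1/32921) = 9824/32921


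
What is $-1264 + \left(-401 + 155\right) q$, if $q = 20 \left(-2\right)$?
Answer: $8576$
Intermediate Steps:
$q = -40$
$-1264 + \left(-401 + 155\right) q = -1264 + \left(-401 + 155\right) \left(-40\right) = -1264 - -9840 = -1264 + 9840 = 8576$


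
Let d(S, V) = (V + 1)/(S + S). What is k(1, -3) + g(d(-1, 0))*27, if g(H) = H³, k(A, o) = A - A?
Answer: -27/8 ≈ -3.3750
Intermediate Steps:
k(A, o) = 0
d(S, V) = (1 + V)/(2*S) (d(S, V) = (1 + V)/((2*S)) = (1 + V)*(1/(2*S)) = (1 + V)/(2*S))
k(1, -3) + g(d(-1, 0))*27 = 0 + ((½)*(1 + 0)/(-1))³*27 = 0 + ((½)*(-1)*1)³*27 = 0 + (-½)³*27 = 0 - ⅛*27 = 0 - 27/8 = -27/8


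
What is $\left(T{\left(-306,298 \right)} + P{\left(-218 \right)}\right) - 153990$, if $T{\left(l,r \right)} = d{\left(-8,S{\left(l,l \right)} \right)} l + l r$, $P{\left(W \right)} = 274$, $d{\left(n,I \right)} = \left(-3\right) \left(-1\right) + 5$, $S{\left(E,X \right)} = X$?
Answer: $-247352$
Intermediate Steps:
$d{\left(n,I \right)} = 8$ ($d{\left(n,I \right)} = 3 + 5 = 8$)
$T{\left(l,r \right)} = 8 l + l r$
$\left(T{\left(-306,298 \right)} + P{\left(-218 \right)}\right) - 153990 = \left(- 306 \left(8 + 298\right) + 274\right) - 153990 = \left(\left(-306\right) 306 + 274\right) - 153990 = \left(-93636 + 274\right) - 153990 = -93362 - 153990 = -247352$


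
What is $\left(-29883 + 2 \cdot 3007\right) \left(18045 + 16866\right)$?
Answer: $-833290659$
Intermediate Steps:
$\left(-29883 + 2 \cdot 3007\right) \left(18045 + 16866\right) = \left(-29883 + 6014\right) 34911 = \left(-23869\right) 34911 = -833290659$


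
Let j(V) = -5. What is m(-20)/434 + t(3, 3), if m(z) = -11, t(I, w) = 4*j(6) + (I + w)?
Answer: -6087/434 ≈ -14.025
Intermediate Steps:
t(I, w) = -20 + I + w (t(I, w) = 4*(-5) + (I + w) = -20 + (I + w) = -20 + I + w)
m(-20)/434 + t(3, 3) = -11/434 + (-20 + 3 + 3) = -11*1/434 - 14 = -11/434 - 14 = -6087/434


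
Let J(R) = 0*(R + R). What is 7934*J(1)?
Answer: 0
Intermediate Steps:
J(R) = 0 (J(R) = 0*(2*R) = 0)
7934*J(1) = 7934*0 = 0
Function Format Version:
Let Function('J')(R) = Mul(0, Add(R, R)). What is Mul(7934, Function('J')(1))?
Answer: 0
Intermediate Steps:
Function('J')(R) = 0 (Function('J')(R) = Mul(0, Mul(2, R)) = 0)
Mul(7934, Function('J')(1)) = Mul(7934, 0) = 0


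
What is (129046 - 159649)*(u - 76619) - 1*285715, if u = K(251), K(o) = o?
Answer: 2336804189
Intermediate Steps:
u = 251
(129046 - 159649)*(u - 76619) - 1*285715 = (129046 - 159649)*(251 - 76619) - 1*285715 = -30603*(-76368) - 285715 = 2337089904 - 285715 = 2336804189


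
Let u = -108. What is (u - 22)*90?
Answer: -11700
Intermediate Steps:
(u - 22)*90 = (-108 - 22)*90 = -130*90 = -11700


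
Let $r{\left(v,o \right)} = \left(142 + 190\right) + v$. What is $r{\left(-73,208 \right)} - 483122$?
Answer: $-482863$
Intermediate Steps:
$r{\left(v,o \right)} = 332 + v$
$r{\left(-73,208 \right)} - 483122 = \left(332 - 73\right) - 483122 = 259 - 483122 = -482863$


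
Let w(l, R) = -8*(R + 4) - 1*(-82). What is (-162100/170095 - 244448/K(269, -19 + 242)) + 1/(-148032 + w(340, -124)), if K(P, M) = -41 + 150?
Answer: -1222870122529151/545049356290 ≈ -2243.6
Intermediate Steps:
w(l, R) = 50 - 8*R (w(l, R) = -8*(4 + R) + 82 = (-32 - 8*R) + 82 = 50 - 8*R)
K(P, M) = 109
(-162100/170095 - 244448/K(269, -19 + 242)) + 1/(-148032 + w(340, -124)) = (-162100/170095 - 244448/109) + 1/(-148032 + (50 - 8*(-124))) = (-162100*1/170095 - 244448*1/109) + 1/(-148032 + (50 + 992)) = (-32420/34019 - 244448/109) + 1/(-148032 + 1042) = -8319410292/3708071 + 1/(-146990) = -8319410292/3708071 - 1/146990 = -1222870122529151/545049356290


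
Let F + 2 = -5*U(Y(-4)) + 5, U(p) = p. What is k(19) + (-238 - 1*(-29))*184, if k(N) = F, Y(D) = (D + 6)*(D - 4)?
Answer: -38373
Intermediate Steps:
Y(D) = (-4 + D)*(6 + D) (Y(D) = (6 + D)*(-4 + D) = (-4 + D)*(6 + D))
F = 83 (F = -2 + (-5*(-24 + (-4)² + 2*(-4)) + 5) = -2 + (-5*(-24 + 16 - 8) + 5) = -2 + (-5*(-16) + 5) = -2 + (80 + 5) = -2 + 85 = 83)
k(N) = 83
k(19) + (-238 - 1*(-29))*184 = 83 + (-238 - 1*(-29))*184 = 83 + (-238 + 29)*184 = 83 - 209*184 = 83 - 38456 = -38373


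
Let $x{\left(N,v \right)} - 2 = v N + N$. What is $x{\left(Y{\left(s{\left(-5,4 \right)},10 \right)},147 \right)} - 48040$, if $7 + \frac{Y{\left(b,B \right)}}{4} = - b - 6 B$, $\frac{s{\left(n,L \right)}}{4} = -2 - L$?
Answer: $-73494$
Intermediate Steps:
$s{\left(n,L \right)} = -8 - 4 L$ ($s{\left(n,L \right)} = 4 \left(-2 - L\right) = -8 - 4 L$)
$Y{\left(b,B \right)} = -28 - 24 B - 4 b$ ($Y{\left(b,B \right)} = -28 + 4 \left(- b - 6 B\right) = -28 - \left(4 b + 24 B\right) = -28 - 24 B - 4 b$)
$x{\left(N,v \right)} = 2 + N + N v$ ($x{\left(N,v \right)} = 2 + \left(v N + N\right) = 2 + \left(N v + N\right) = 2 + \left(N + N v\right) = 2 + N + N v$)
$x{\left(Y{\left(s{\left(-5,4 \right)},10 \right)},147 \right)} - 48040 = \left(2 - \left(268 + 4 \left(-8 - 16\right)\right) + \left(-28 - 240 - 4 \left(-8 - 16\right)\right) 147\right) - 48040 = \left(2 - 172 + \left(-28 - 240 - -96\right) 147\right) - 48040 = \left(2 - 172 + \left(-28 - 240 + 96\right) 147\right) - 48040 = \left(2 - 172 - 25284\right) - 48040 = -25454 - 48040 = -73494$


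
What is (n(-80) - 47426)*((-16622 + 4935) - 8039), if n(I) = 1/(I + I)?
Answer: 74842031943/80 ≈ 9.3553e+8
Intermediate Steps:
n(I) = 1/(2*I)
(n(-80) - 47426)*((-16622 + 4935) - 8039) = ((½)/(-80) - 47426)*((-16622 + 4935) - 8039) = ((½)*(-1/80) - 47426)*(-11687 - 8039) = (-1/160 - 47426)*(-19726) = -7588161/160*(-19726) = 74842031943/80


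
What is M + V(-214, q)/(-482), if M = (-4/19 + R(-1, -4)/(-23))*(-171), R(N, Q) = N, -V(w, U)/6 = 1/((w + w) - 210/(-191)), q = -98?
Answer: 12910469127/451965134 ≈ 28.565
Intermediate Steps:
V(w, U) = -6/(210/191 + 2*w) (V(w, U) = -6/((w + w) - 210/(-191)) = -6/(2*w - 210*(-1/191)) = -6/(2*w + 210/191) = -6/(210/191 + 2*w))
M = 657/23 (M = (-4/19 - 1/(-23))*(-171) = (-4*1/19 - 1*(-1/23))*(-171) = (-4/19 + 1/23)*(-171) = -73/437*(-171) = 657/23 ≈ 28.565)
M + V(-214, q)/(-482) = 657/23 - 573/(105 + 191*(-214))/(-482) = 657/23 - 573/(105 - 40874)*(-1/482) = 657/23 - 573/(-40769)*(-1/482) = 657/23 - 573*(-1/40769)*(-1/482) = 657/23 + (573/40769)*(-1/482) = 657/23 - 573/19650658 = 12910469127/451965134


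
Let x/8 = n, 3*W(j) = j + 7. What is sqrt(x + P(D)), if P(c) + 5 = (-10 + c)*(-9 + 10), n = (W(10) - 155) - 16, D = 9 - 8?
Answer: I*sqrt(12030)/3 ≈ 36.56*I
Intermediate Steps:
W(j) = 7/3 + j/3 (W(j) = (j + 7)/3 = (7 + j)/3 = 7/3 + j/3)
D = 1
n = -496/3 (n = ((7/3 + (1/3)*10) - 155) - 16 = ((7/3 + 10/3) - 155) - 16 = (17/3 - 155) - 16 = -448/3 - 16 = -496/3 ≈ -165.33)
P(c) = -15 + c (P(c) = -5 + (-10 + c)*(-9 + 10) = -5 + (-10 + c)*1 = -5 + (-10 + c) = -15 + c)
x = -3968/3 (x = 8*(-496/3) = -3968/3 ≈ -1322.7)
sqrt(x + P(D)) = sqrt(-3968/3 + (-15 + 1)) = sqrt(-3968/3 - 14) = sqrt(-4010/3) = I*sqrt(12030)/3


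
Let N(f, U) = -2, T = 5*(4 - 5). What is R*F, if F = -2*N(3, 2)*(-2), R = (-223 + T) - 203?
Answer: 3448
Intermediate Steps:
T = -5 (T = 5*(-1) = -5)
R = -431 (R = (-223 - 5) - 203 = -228 - 203 = -431)
F = -8 (F = -2*(-2)*(-2) = 4*(-2) = -8)
R*F = -431*(-8) = 3448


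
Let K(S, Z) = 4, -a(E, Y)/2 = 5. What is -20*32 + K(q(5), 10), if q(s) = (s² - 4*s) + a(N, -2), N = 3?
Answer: -636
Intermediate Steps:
a(E, Y) = -10 (a(E, Y) = -2*5 = -10)
q(s) = -10 + s² - 4*s (q(s) = (s² - 4*s) - 10 = -10 + s² - 4*s)
-20*32 + K(q(5), 10) = -20*32 + 4 = -640 + 4 = -636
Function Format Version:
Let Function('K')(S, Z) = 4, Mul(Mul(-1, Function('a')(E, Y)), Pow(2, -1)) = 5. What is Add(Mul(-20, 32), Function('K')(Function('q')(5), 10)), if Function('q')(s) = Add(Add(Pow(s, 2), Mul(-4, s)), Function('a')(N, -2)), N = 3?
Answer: -636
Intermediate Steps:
Function('a')(E, Y) = -10 (Function('a')(E, Y) = Mul(-2, 5) = -10)
Function('q')(s) = Add(-10, Pow(s, 2), Mul(-4, s)) (Function('q')(s) = Add(Add(Pow(s, 2), Mul(-4, s)), -10) = Add(-10, Pow(s, 2), Mul(-4, s)))
Add(Mul(-20, 32), Function('K')(Function('q')(5), 10)) = Add(Mul(-20, 32), 4) = Add(-640, 4) = -636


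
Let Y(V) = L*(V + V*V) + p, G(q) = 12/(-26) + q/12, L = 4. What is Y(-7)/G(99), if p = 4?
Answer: 8944/405 ≈ 22.084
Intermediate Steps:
G(q) = -6/13 + q/12 (G(q) = 12*(-1/26) + q*(1/12) = -6/13 + q/12)
Y(V) = 4 + 4*V + 4*V² (Y(V) = 4*(V + V*V) + 4 = 4*(V + V²) + 4 = (4*V + 4*V²) + 4 = 4 + 4*V + 4*V²)
Y(-7)/G(99) = (4 + 4*(-7) + 4*(-7)²)/(-6/13 + (1/12)*99) = (4 - 28 + 4*49)/(-6/13 + 33/4) = (4 - 28 + 196)/(405/52) = 172*(52/405) = 8944/405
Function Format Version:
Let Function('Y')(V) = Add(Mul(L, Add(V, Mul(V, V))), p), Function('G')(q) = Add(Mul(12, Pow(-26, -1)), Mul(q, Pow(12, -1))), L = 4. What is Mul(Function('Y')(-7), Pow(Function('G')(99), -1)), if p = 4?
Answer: Rational(8944, 405) ≈ 22.084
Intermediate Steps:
Function('G')(q) = Add(Rational(-6, 13), Mul(Rational(1, 12), q)) (Function('G')(q) = Add(Mul(12, Rational(-1, 26)), Mul(q, Rational(1, 12))) = Add(Rational(-6, 13), Mul(Rational(1, 12), q)))
Function('Y')(V) = Add(4, Mul(4, V), Mul(4, Pow(V, 2))) (Function('Y')(V) = Add(Mul(4, Add(V, Mul(V, V))), 4) = Add(Mul(4, Add(V, Pow(V, 2))), 4) = Add(Add(Mul(4, V), Mul(4, Pow(V, 2))), 4) = Add(4, Mul(4, V), Mul(4, Pow(V, 2))))
Mul(Function('Y')(-7), Pow(Function('G')(99), -1)) = Mul(Add(4, Mul(4, -7), Mul(4, Pow(-7, 2))), Pow(Add(Rational(-6, 13), Mul(Rational(1, 12), 99)), -1)) = Mul(Add(4, -28, Mul(4, 49)), Pow(Add(Rational(-6, 13), Rational(33, 4)), -1)) = Mul(Add(4, -28, 196), Pow(Rational(405, 52), -1)) = Mul(172, Rational(52, 405)) = Rational(8944, 405)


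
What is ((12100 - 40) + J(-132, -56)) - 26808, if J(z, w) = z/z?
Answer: -14747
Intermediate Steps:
J(z, w) = 1
((12100 - 40) + J(-132, -56)) - 26808 = ((12100 - 40) + 1) - 26808 = (12060 + 1) - 26808 = 12061 - 26808 = -14747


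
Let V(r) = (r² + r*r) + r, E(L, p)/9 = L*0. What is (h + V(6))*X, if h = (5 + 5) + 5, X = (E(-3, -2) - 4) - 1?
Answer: -465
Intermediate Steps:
E(L, p) = 0 (E(L, p) = 9*(L*0) = 9*0 = 0)
V(r) = r + 2*r² (V(r) = (r² + r²) + r = 2*r² + r = r + 2*r²)
X = -5 (X = (0 - 4) - 1 = -4 - 1 = -5)
h = 15 (h = 10 + 5 = 15)
(h + V(6))*X = (15 + 6*(1 + 2*6))*(-5) = (15 + 6*(1 + 12))*(-5) = (15 + 6*13)*(-5) = (15 + 78)*(-5) = 93*(-5) = -465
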